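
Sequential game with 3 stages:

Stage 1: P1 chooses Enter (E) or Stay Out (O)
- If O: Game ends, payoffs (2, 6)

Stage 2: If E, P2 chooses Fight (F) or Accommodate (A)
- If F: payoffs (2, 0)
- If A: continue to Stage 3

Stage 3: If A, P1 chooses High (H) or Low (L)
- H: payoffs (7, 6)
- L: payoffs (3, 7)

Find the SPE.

SPE: (E, A, H); Outcome (7, 6)

Work:
Stage 3: P1 chooses H (7 vs 3)
Stage 2: P2: F->0, A->6 (anticipating H). Choose A
Stage 1: P1: O->2, E->7 (anticipating A, H). Choose E
SPE path: E -> A -> H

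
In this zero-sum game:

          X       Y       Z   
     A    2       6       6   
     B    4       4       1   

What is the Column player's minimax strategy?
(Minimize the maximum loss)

Column should play X, value = 4

Work:
Column player minimizes Row's maximum payoff:
Column X: max payoff to Row = 4
Column Y: max payoff to Row = 6
Column Z: max payoff to Row = 6
Minimum is 4, achieved by column X.
Minimax strategy: X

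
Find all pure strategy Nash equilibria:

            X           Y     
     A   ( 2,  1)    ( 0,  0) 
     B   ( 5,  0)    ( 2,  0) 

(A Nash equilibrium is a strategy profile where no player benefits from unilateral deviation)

Nash equilibrium: (B, X), (B, Y)

Work:
Best responses:
  P1 vs X: payoffs [2, 5] → best response B (payoff 5)
  P1 vs Y: payoffs [0, 2] → best response B (payoff 2)
  P2 vs A: payoffs [1, 0] → best response X (payoff 1)
  P2 vs B: payoffs [0, 0] → best response X/Y (payoff 0)
Mutual best responses: (B,X), (B,Y) → Nash equilibria.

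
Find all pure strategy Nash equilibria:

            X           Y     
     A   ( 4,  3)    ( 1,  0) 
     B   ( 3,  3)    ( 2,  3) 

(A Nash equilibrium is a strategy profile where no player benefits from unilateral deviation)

Nash equilibrium: (A, X), (B, Y)

Work:
Best responses:
  P1 vs X: payoffs [4, 3] → best response A (payoff 4)
  P1 vs Y: payoffs [1, 2] → best response B (payoff 2)
  P2 vs A: payoffs [3, 0] → best response X (payoff 3)
  P2 vs B: payoffs [3, 3] → best response X/Y (payoff 3)
Mutual best responses: (A,X), (B,Y) → Nash equilibria.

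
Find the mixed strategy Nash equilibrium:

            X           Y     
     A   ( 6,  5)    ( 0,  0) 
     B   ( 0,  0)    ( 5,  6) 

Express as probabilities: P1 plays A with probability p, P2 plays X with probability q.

p = 0.5455, q = 0.4545

Work:
Find probabilities that make opponent indifferent:
P2 chooses q to make P1 indifferent between A and B
P1 chooses p to make P2 indifferent between X and Y
Mixed NE: P1 plays (A: 0.5455, B: 0.4545), P2 plays (X: 0.4545, Y: 0.5455)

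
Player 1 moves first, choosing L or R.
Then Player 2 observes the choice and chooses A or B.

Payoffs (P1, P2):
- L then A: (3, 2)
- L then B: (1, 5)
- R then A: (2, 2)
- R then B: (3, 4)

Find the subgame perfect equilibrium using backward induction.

P1 plays R, P2 plays B after L and B after R; Payoff (3, 4)

Work:
Backward induction:
After L: P2 chooses B → P1 gets 1
After R: P2 chooses B → P1 gets 3
P1 chooses R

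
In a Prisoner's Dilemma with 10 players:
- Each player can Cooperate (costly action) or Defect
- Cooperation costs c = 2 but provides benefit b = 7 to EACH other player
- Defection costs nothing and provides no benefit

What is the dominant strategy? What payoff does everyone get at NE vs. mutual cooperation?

Dominant: Defect; NE payoff = 0; Coop payoff = 61

Work:
Defect dominates (saves cost c = 2, benefit to others is external)
NE: All defect → everyone gets 0
If all cooperate: each receives (9)×7 - 2 = 61
Social dilemma: 61 > 0 but NE gives 0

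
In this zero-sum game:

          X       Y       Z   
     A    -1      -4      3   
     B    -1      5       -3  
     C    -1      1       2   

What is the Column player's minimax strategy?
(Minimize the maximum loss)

Column should play X, value = -1

Work:
Column player minimizes Row's maximum payoff:
Column X: max payoff to Row = -1
Column Y: max payoff to Row = 5
Column Z: max payoff to Row = 3
Minimum is -1, achieved by column X.
Minimax strategy: X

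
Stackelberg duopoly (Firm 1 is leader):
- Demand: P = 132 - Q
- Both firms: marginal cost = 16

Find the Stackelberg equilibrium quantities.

q₁* (leader) = 58.0, q₂* (follower) = 29.0

Work:
Follower's reaction: q₂ = (a - c - q₁)/2
Leader substitutes: π₁ = q₁·(a - q₁ - (a-c-q₁)/2 - c)
FOC: q₁* = (132 - 16)/2 = 58.00
Then: q₂* = (132 - 16 - 58.0)/2 = 29.00
Leader has first-mover advantage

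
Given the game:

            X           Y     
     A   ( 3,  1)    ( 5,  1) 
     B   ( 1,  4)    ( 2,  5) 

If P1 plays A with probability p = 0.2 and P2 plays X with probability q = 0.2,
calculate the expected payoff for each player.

E[P1] = 2.36, E[P2] = 4.04

Work:
E[P1] = p·q·π₁(A,X) + p·(1-q)·π₁(A,Y) + (1-p)·q·π₁(B,X) + (1-p)·(1-q)·π₁(B,Y)
= 0.2·0.2·3 + 0.2·0.8·5 + 0.8·0.2·1 + 0.8·0.8·2
= 2.36

E[P2] = 4.04 (similar calculation)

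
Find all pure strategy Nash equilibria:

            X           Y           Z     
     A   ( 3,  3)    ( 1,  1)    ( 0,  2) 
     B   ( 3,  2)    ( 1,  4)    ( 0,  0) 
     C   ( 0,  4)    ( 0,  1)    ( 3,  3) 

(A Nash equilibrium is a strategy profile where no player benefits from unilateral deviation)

Nash equilibrium: (A, X), (B, Y)

Work:
Best responses:
  P1 vs X: payoffs [3, 3, 0] → best response A/B (payoff 3)
  P1 vs Y: payoffs [1, 1, 0] → best response A/B (payoff 1)
  P1 vs Z: payoffs [0, 0, 3] → best response C (payoff 3)
  P2 vs A: payoffs [3, 1, 2] → best response X (payoff 3)
  P2 vs B: payoffs [2, 4, 0] → best response Y (payoff 4)
  P2 vs C: payoffs [4, 1, 3] → best response X (payoff 4)
Mutual best responses: (A,X), (B,Y) → Nash equilibria.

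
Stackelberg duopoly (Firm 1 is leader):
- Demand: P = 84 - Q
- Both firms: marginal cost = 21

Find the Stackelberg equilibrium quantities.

q₁* (leader) = 31.5, q₂* (follower) = 15.75

Work:
Follower's reaction: q₂ = (a - c - q₁)/2
Leader substitutes: π₁ = q₁·(a - q₁ - (a-c-q₁)/2 - c)
FOC: q₁* = (84 - 21)/2 = 31.50
Then: q₂* = (84 - 21 - 31.5)/2 = 15.75
Leader has first-mover advantage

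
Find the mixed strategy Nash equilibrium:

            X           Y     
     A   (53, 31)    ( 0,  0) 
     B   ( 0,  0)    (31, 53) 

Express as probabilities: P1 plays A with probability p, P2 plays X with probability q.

p = 0.631, q = 0.369

Work:
Find probabilities that make opponent indifferent:
P2 chooses q to make P1 indifferent between A and B
P1 chooses p to make P2 indifferent between X and Y
Mixed NE: P1 plays (A: 0.631, B: 0.369), P2 plays (X: 0.369, Y: 0.631)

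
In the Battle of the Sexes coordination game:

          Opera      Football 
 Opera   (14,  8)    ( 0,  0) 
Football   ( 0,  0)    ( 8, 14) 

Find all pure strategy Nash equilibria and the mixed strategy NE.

Pure NE: (Opera, Opera) and (Football, Football); Mixed NE: p = 0.6364, q = 0.3636

Work:
Check pure NE:
(Opera, Opera): (14, 8) - no unilateral deviation beneficial
(Football, Football): (8, 14) - no unilateral deviation beneficial
Mixed NE: P1 plays Opera with p = 0.6364, P2 plays Opera with q = 0.3636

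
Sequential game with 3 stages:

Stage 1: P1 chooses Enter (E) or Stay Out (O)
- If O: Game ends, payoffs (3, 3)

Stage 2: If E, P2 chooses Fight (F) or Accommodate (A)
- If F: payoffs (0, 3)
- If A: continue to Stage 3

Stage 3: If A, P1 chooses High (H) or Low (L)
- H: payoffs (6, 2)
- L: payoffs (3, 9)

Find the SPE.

SPE: (O, F, H); Outcome (3, 3)

Work:
Stage 3: P1 chooses H (6 vs 3)
Stage 2: P2: F->3, A->2 (anticipating H). Choose F
Stage 1: P1: O->3, E->0 (anticipating F, H). Choose O
SPE path: O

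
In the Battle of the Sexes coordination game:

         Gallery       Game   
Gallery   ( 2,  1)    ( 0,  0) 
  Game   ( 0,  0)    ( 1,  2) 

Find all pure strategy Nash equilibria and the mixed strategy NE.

Pure NE: (Gallery, Gallery) and (Game, Game); Mixed NE: p = 0.6667, q = 0.3333

Work:
Check pure NE:
(Gallery, Gallery): (2, 1) - no unilateral deviation beneficial
(Game, Game): (1, 2) - no unilateral deviation beneficial
Mixed NE: P1 plays Gallery with p = 0.6667, P2 plays Gallery with q = 0.3333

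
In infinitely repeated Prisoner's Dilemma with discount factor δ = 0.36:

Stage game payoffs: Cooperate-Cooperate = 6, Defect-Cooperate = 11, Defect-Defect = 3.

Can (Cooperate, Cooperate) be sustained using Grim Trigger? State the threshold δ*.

δ* = 0.625; since δ = 0.36 < 0.625, cooperation cannot be sustained

Work:
For Grim Trigger:
Cooperate forever: 6/(1-δ)
Defect then punished: 11 + 3·δ/(1-δ)
Need: 6/(1-δ) ≥ 11 + 3·δ/(1-δ)
Solving: δ ≥ (T-R)/(T-P) = (11-6)/(11-3) = 0.625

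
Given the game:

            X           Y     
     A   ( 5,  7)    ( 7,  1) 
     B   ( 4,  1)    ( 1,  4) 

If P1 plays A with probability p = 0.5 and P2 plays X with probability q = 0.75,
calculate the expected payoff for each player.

E[P1] = 4.375, E[P2] = 3.625

Work:
E[P1] = p·q·π₁(A,X) + p·(1-q)·π₁(A,Y) + (1-p)·q·π₁(B,X) + (1-p)·(1-q)·π₁(B,Y)
= 0.5·0.75·5 + 0.5·0.25·7 + 0.5·0.75·4 + 0.5·0.25·1
= 4.375

E[P2] = 3.625 (similar calculation)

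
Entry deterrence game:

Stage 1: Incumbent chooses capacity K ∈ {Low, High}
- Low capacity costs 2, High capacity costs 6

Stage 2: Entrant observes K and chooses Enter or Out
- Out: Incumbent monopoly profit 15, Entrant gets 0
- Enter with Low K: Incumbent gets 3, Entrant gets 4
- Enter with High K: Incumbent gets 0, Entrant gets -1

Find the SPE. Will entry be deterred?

SPE: (High, Enter|Low, Out|High); Entry deterred. Incumbent net profit = 9

Work:
After Low K: Entrant enters (4 > 0)
After High K: Entrant stays out (-1 < 0)
Incumbent: Low → 3−2=1, High → 15−6=9
Incumbent chooses High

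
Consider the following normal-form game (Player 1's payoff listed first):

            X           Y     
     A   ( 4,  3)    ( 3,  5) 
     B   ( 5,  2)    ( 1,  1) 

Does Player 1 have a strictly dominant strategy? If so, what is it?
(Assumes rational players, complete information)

No strictly dominant strategy exists for Player 1

Work:
A strategy strictly dominates another if it gives a strictly higher payoff against every opponent action. Compare each pair of P1's strategies column-by-column:
  A vs B: [4 vs 5, 3 vs 1] → A does not strictly dominate B (column X: 4 ≤ 5)
  B vs A: [5 vs 4, 1 vs 3] → B does not strictly dominate A (column Y: 1 ≤ 3)
No single strategy strictly dominates all others → no strictly dominant strategy.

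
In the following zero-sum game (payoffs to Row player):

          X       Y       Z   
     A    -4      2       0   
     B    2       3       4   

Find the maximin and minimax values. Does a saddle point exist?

Maximin = 2, Minimax = 2, Saddle: True

Work:
Row minimums: [-4, 2] → maximin = 2
Column maximums: [2, 3, 4] → minimax = 2
Saddle point exists! Game value = 2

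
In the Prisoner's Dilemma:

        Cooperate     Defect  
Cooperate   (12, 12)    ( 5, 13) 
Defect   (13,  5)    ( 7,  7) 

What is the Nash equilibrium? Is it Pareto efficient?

(Defect, Defect) is NE; not Pareto efficient

Work:
Defect dominates Cooperate for both players:
If P2 cooperates: Defect (13) > Cooperate (12)
If P2 defects: Defect (7) > Cooperate (5)
NE: (Defect, Defect) with payoff (7, 7)
But (Cooperate, Cooperate) = (12, 12) Pareto dominates (7, 7)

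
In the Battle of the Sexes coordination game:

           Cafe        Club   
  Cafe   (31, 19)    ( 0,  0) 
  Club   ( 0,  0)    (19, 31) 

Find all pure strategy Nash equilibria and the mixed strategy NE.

Pure NE: (Cafe, Cafe) and (Club, Club); Mixed NE: p = 0.62, q = 0.38

Work:
Check pure NE:
(Cafe, Cafe): (31, 19) - no unilateral deviation beneficial
(Club, Club): (19, 31) - no unilateral deviation beneficial
Mixed NE: P1 plays Cafe with p = 0.62, P2 plays Cafe with q = 0.38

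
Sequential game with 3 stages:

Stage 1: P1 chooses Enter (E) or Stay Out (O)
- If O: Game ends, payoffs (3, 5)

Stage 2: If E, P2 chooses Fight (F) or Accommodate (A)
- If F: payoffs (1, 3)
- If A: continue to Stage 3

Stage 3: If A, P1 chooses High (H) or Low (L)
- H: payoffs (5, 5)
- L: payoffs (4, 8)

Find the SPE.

SPE: (E, A, H); Outcome (5, 5)

Work:
Stage 3: P1 chooses H (5 vs 4)
Stage 2: P2: F->3, A->5 (anticipating H). Choose A
Stage 1: P1: O->3, E->5 (anticipating A, H). Choose E
SPE path: E -> A -> H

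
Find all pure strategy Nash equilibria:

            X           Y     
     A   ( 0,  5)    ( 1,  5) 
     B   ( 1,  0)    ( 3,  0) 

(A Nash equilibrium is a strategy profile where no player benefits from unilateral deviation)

Nash equilibrium: (B, X), (B, Y)

Work:
Best responses:
  P1 vs X: payoffs [0, 1] → best response B (payoff 1)
  P1 vs Y: payoffs [1, 3] → best response B (payoff 3)
  P2 vs A: payoffs [5, 5] → best response X/Y (payoff 5)
  P2 vs B: payoffs [0, 0] → best response X/Y (payoff 0)
Mutual best responses: (B,X), (B,Y) → Nash equilibria.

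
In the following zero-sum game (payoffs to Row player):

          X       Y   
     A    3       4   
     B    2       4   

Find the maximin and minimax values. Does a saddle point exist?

Maximin = 3, Minimax = 3, Saddle: True

Work:
Row minimums: [3, 2] → maximin = 3
Column maximums: [3, 4] → minimax = 3
Saddle point exists! Game value = 3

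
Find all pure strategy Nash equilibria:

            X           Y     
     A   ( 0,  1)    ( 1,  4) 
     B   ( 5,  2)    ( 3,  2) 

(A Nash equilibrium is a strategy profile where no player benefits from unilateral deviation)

Nash equilibrium: (B, X), (B, Y)

Work:
Best responses:
  P1 vs X: payoffs [0, 5] → best response B (payoff 5)
  P1 vs Y: payoffs [1, 3] → best response B (payoff 3)
  P2 vs A: payoffs [1, 4] → best response Y (payoff 4)
  P2 vs B: payoffs [2, 2] → best response X/Y (payoff 2)
Mutual best responses: (B,X), (B,Y) → Nash equilibria.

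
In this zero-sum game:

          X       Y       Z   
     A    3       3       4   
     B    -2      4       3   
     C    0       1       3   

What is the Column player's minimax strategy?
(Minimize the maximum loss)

Column should play X, value = 3

Work:
Column player minimizes Row's maximum payoff:
Column X: max payoff to Row = 3
Column Y: max payoff to Row = 4
Column Z: max payoff to Row = 4
Minimum is 3, achieved by column X.
Minimax strategy: X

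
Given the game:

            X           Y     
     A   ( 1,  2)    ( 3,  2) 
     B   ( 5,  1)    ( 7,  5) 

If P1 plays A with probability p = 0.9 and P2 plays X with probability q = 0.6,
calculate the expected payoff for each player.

E[P1] = 2.2, E[P2] = 2.06

Work:
E[P1] = p·q·π₁(A,X) + p·(1-q)·π₁(A,Y) + (1-p)·q·π₁(B,X) + (1-p)·(1-q)·π₁(B,Y)
= 0.9·0.6·1 + 0.9·0.4·3 + 0.1·0.6·5 + 0.1·0.4·7
= 2.2

E[P2] = 2.06 (similar calculation)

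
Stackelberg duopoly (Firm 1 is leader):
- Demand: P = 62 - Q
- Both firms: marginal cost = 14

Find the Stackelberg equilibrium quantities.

q₁* (leader) = 24.0, q₂* (follower) = 12.0

Work:
Follower's reaction: q₂ = (a - c - q₁)/2
Leader substitutes: π₁ = q₁·(a - q₁ - (a-c-q₁)/2 - c)
FOC: q₁* = (62 - 14)/2 = 24.00
Then: q₂* = (62 - 14 - 24.0)/2 = 12.00
Leader has first-mover advantage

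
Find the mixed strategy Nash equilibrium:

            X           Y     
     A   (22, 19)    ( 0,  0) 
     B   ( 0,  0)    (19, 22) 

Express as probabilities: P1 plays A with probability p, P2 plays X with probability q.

p = 0.5366, q = 0.4634

Work:
Find probabilities that make opponent indifferent:
P2 chooses q to make P1 indifferent between A and B
P1 chooses p to make P2 indifferent between X and Y
Mixed NE: P1 plays (A: 0.5366, B: 0.4634), P2 plays (X: 0.4634, Y: 0.5366)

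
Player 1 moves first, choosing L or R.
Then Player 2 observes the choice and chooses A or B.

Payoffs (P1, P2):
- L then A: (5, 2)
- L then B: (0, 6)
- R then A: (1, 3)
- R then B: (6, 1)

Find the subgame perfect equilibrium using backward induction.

P1 plays R, P2 plays B after L and A after R; Payoff (1, 3)

Work:
Backward induction:
After L: P2 chooses B → P1 gets 0
After R: P2 chooses A → P1 gets 1
P1 chooses R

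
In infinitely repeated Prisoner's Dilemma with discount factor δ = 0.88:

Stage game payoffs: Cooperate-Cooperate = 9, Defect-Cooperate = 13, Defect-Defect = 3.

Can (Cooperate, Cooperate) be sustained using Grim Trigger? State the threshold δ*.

δ* = 0.4; since δ = 0.88 ≥ 0.4, cooperation can be sustained

Work:
For Grim Trigger:
Cooperate forever: 9/(1-δ)
Defect then punished: 13 + 3·δ/(1-δ)
Need: 9/(1-δ) ≥ 13 + 3·δ/(1-δ)
Solving: δ ≥ (T-R)/(T-P) = (13-9)/(13-3) = 0.4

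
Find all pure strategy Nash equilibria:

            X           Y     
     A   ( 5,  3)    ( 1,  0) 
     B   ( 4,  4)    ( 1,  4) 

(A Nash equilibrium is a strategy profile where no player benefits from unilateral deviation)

Nash equilibrium: (A, X), (B, Y)

Work:
Best responses:
  P1 vs X: payoffs [5, 4] → best response A (payoff 5)
  P1 vs Y: payoffs [1, 1] → best response A/B (payoff 1)
  P2 vs A: payoffs [3, 0] → best response X (payoff 3)
  P2 vs B: payoffs [4, 4] → best response X/Y (payoff 4)
Mutual best responses: (A,X), (B,Y) → Nash equilibria.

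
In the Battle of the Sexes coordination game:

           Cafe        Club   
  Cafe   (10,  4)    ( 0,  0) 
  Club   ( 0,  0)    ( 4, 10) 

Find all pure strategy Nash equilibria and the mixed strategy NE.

Pure NE: (Cafe, Cafe) and (Club, Club); Mixed NE: p = 0.7143, q = 0.2857

Work:
Check pure NE:
(Cafe, Cafe): (10, 4) - no unilateral deviation beneficial
(Club, Club): (4, 10) - no unilateral deviation beneficial
Mixed NE: P1 plays Cafe with p = 0.7143, P2 plays Cafe with q = 0.2857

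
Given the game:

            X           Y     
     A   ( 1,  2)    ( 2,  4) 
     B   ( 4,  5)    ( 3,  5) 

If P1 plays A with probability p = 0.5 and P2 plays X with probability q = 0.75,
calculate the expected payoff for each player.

E[P1] = 2.5, E[P2] = 3.75

Work:
E[P1] = p·q·π₁(A,X) + p·(1-q)·π₁(A,Y) + (1-p)·q·π₁(B,X) + (1-p)·(1-q)·π₁(B,Y)
= 0.5·0.75·1 + 0.5·0.25·2 + 0.5·0.75·4 + 0.5·0.25·3
= 2.5

E[P2] = 3.75 (similar calculation)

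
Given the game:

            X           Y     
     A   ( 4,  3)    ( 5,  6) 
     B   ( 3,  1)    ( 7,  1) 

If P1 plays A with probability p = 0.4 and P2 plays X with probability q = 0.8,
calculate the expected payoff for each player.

E[P1] = 3.96, E[P2] = 2.04

Work:
E[P1] = p·q·π₁(A,X) + p·(1-q)·π₁(A,Y) + (1-p)·q·π₁(B,X) + (1-p)·(1-q)·π₁(B,Y)
= 0.4·0.8·4 + 0.4·0.2·5 + 0.6·0.8·3 + 0.6·0.2·7
= 3.96

E[P2] = 2.04 (similar calculation)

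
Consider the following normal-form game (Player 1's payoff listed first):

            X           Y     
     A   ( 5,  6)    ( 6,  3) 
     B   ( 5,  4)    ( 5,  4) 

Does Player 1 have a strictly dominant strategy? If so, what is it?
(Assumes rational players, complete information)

No strictly dominant strategy exists for Player 1

Work:
A strategy strictly dominates another if it gives a strictly higher payoff against every opponent action. Compare each pair of P1's strategies column-by-column:
  A vs B: [5 vs 5, 6 vs 5] → A does not strictly dominate B (column X: 5 ≤ 5)
  B vs A: [5 vs 5, 5 vs 6] → B does not strictly dominate A (column X: 5 ≤ 5)
No single strategy strictly dominates all others → no strictly dominant strategy.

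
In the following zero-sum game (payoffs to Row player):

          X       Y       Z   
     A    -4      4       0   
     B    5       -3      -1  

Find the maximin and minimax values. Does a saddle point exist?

Maximin = -3, Minimax = 0, Saddle: False

Work:
Row minimums: [-4, -3] → maximin = -3
Column maximums: [5, 4, 0] → minimax = 0
No saddle point (maximin ≠ minimax). Mixed strategy needed.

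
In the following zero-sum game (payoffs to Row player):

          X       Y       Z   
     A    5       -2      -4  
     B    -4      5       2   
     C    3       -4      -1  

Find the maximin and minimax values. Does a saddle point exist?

Maximin = -4, Minimax = 2, Saddle: False

Work:
Row minimums: [-4, -4, -4] → maximin = -4
Column maximums: [5, 5, 2] → minimax = 2
No saddle point (maximin ≠ minimax). Mixed strategy needed.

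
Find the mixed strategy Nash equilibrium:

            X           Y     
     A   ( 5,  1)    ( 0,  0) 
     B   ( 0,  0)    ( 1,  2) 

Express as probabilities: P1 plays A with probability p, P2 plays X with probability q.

p = 0.6667, q = 0.1667

Work:
Find probabilities that make opponent indifferent:
P2 chooses q to make P1 indifferent between A and B
P1 chooses p to make P2 indifferent between X and Y
Mixed NE: P1 plays (A: 0.6667, B: 0.3333), P2 plays (X: 0.1667, Y: 0.8333)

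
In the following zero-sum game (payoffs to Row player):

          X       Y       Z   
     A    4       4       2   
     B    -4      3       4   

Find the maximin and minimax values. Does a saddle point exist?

Maximin = 2, Minimax = 4, Saddle: False

Work:
Row minimums: [2, -4] → maximin = 2
Column maximums: [4, 4, 4] → minimax = 4
No saddle point (maximin ≠ minimax). Mixed strategy needed.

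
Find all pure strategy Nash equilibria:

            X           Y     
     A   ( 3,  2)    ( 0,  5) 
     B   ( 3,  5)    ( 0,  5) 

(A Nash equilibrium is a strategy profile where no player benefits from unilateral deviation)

Nash equilibrium: (A, Y), (B, X), (B, Y)

Work:
Best responses:
  P1 vs X: payoffs [3, 3] → best response A/B (payoff 3)
  P1 vs Y: payoffs [0, 0] → best response A/B (payoff 0)
  P2 vs A: payoffs [2, 5] → best response Y (payoff 5)
  P2 vs B: payoffs [5, 5] → best response X/Y (payoff 5)
Mutual best responses: (A,Y), (B,X), (B,Y) → Nash equilibria.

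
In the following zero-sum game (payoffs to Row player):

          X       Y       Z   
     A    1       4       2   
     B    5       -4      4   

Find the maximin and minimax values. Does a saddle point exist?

Maximin = 1, Minimax = 4, Saddle: False

Work:
Row minimums: [1, -4] → maximin = 1
Column maximums: [5, 4, 4] → minimax = 4
No saddle point (maximin ≠ minimax). Mixed strategy needed.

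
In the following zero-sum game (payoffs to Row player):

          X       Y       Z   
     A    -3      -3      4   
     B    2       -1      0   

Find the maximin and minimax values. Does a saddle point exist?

Maximin = -1, Minimax = -1, Saddle: True

Work:
Row minimums: [-3, -1] → maximin = -1
Column maximums: [2, -1, 4] → minimax = -1
Saddle point exists! Game value = -1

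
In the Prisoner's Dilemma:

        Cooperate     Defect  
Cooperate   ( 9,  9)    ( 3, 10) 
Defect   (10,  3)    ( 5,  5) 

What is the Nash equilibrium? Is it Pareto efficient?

(Defect, Defect) is NE; not Pareto efficient

Work:
Defect dominates Cooperate for both players:
If P2 cooperates: Defect (10) > Cooperate (9)
If P2 defects: Defect (5) > Cooperate (3)
NE: (Defect, Defect) with payoff (5, 5)
But (Cooperate, Cooperate) = (9, 9) Pareto dominates (5, 5)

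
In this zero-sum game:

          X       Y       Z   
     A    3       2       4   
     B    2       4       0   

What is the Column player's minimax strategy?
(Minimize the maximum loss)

Column should play X, value = 3

Work:
Column player minimizes Row's maximum payoff:
Column X: max payoff to Row = 3
Column Y: max payoff to Row = 4
Column Z: max payoff to Row = 4
Minimum is 3, achieved by column X.
Minimax strategy: X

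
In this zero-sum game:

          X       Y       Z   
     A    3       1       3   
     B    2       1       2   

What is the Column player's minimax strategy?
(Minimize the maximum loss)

Column should play Y, value = 1

Work:
Column player minimizes Row's maximum payoff:
Column X: max payoff to Row = 3
Column Y: max payoff to Row = 1
Column Z: max payoff to Row = 3
Minimum is 1, achieved by column Y.
Minimax strategy: Y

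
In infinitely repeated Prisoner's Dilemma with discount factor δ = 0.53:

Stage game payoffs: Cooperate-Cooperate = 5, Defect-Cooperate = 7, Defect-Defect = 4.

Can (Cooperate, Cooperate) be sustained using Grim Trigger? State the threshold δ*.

δ* = 0.6667; since δ = 0.53 < 0.6667, cooperation cannot be sustained

Work:
For Grim Trigger:
Cooperate forever: 5/(1-δ)
Defect then punished: 7 + 4·δ/(1-δ)
Need: 5/(1-δ) ≥ 7 + 4·δ/(1-δ)
Solving: δ ≥ (T-R)/(T-P) = (7-5)/(7-4) = 0.6667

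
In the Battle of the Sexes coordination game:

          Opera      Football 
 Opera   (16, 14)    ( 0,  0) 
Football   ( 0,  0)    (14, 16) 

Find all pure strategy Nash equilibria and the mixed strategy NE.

Pure NE: (Opera, Opera) and (Football, Football); Mixed NE: p = 0.5333, q = 0.4667

Work:
Check pure NE:
(Opera, Opera): (16, 14) - no unilateral deviation beneficial
(Football, Football): (14, 16) - no unilateral deviation beneficial
Mixed NE: P1 plays Opera with p = 0.5333, P2 plays Opera with q = 0.4667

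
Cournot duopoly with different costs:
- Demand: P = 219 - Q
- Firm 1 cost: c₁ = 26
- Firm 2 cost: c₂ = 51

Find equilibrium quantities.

q₁* = 72.67, q₂* = 47.67

Work:
Reaction: q₁ = (219 - 26 - q₂)/2
Reaction: q₂ = (219 - 51 - q₁)/2
Solve simultaneously:
q₁* = (219 - 2×26 + 51)/3 = 72.67
q₂* = (219 - 2×51 + 26)/3 = 47.67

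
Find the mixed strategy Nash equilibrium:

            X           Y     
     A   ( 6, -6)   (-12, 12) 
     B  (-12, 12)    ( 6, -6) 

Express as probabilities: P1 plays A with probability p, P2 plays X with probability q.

p = 0.5, q = 0.5

Work:
Find probabilities that make opponent indifferent:
P2 chooses q to make P1 indifferent between A and B
P1 chooses p to make P2 indifferent between X and Y
Mixed NE: P1 plays (A: 0.5, B: 0.5), P2 plays (X: 0.5, Y: 0.5)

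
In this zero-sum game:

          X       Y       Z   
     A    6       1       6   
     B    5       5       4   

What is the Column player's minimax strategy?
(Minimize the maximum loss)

Column should play Y, value = 5

Work:
Column player minimizes Row's maximum payoff:
Column X: max payoff to Row = 6
Column Y: max payoff to Row = 5
Column Z: max payoff to Row = 6
Minimum is 5, achieved by column Y.
Minimax strategy: Y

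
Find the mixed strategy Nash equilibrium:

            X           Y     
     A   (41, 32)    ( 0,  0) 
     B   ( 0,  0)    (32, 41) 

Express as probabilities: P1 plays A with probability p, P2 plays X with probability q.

p = 0.5616, q = 0.4384

Work:
Find probabilities that make opponent indifferent:
P2 chooses q to make P1 indifferent between A and B
P1 chooses p to make P2 indifferent between X and Y
Mixed NE: P1 plays (A: 0.5616, B: 0.4384), P2 plays (X: 0.4384, Y: 0.5616)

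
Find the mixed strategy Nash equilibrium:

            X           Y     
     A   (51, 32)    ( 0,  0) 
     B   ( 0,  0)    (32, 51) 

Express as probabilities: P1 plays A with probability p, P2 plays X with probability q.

p = 0.6145, q = 0.3855

Work:
Find probabilities that make opponent indifferent:
P2 chooses q to make P1 indifferent between A and B
P1 chooses p to make P2 indifferent between X and Y
Mixed NE: P1 plays (A: 0.6145, B: 0.3855), P2 plays (X: 0.3855, Y: 0.6145)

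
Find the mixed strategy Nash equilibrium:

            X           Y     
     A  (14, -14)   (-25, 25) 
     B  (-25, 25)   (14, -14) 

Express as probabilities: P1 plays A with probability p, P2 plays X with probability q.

p = 0.5, q = 0.5

Work:
Find probabilities that make opponent indifferent:
P2 chooses q to make P1 indifferent between A and B
P1 chooses p to make P2 indifferent between X and Y
Mixed NE: P1 plays (A: 0.5, B: 0.5), P2 plays (X: 0.5, Y: 0.5)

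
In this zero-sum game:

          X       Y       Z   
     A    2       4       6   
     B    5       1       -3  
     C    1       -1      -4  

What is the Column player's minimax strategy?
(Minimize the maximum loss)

Column should play Y, value = 4

Work:
Column player minimizes Row's maximum payoff:
Column X: max payoff to Row = 5
Column Y: max payoff to Row = 4
Column Z: max payoff to Row = 6
Minimum is 4, achieved by column Y.
Minimax strategy: Y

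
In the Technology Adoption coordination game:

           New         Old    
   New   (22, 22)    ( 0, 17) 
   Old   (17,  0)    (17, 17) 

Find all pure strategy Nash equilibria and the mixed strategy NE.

Pure NE: (New, New) and (Old, Old); Mixed NE: p = 0.7727, q = 0.7727

Work:
Check pure NE:
(New, New): (22, 22) - no unilateral deviation beneficial
(Old, Old): (17, 17) - no unilateral deviation beneficial
Mixed NE: P1 plays New with p = 0.7727, P2 plays New with q = 0.7727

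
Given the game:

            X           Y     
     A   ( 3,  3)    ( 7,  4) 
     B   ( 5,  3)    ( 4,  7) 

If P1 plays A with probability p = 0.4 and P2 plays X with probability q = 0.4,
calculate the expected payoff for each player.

E[P1] = 4.8, E[P2] = 4.68

Work:
E[P1] = p·q·π₁(A,X) + p·(1-q)·π₁(A,Y) + (1-p)·q·π₁(B,X) + (1-p)·(1-q)·π₁(B,Y)
= 0.4·0.4·3 + 0.4·0.6·7 + 0.6·0.4·5 + 0.6·0.6·4
= 4.8

E[P2] = 4.68 (similar calculation)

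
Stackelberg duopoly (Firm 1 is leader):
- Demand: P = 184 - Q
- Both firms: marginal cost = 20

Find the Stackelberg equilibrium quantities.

q₁* (leader) = 82.0, q₂* (follower) = 41.0

Work:
Follower's reaction: q₂ = (a - c - q₁)/2
Leader substitutes: π₁ = q₁·(a - q₁ - (a-c-q₁)/2 - c)
FOC: q₁* = (184 - 20)/2 = 82.00
Then: q₂* = (184 - 20 - 82.0)/2 = 41.00
Leader has first-mover advantage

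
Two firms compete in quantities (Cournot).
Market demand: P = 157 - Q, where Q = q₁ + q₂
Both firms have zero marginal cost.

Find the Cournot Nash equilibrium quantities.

q₁* = q₂* = 52.33; P* = 52.33

Work:
Profit: π_i = P·q_i = (a - q_i - q_j)·q_i
FOC: ∂π_i/∂q_i = a - 2q_i - q_j = 0
Reaction function: q_i = (157 - q_j)/2
Symmetry: q* = 157/3 = 52.33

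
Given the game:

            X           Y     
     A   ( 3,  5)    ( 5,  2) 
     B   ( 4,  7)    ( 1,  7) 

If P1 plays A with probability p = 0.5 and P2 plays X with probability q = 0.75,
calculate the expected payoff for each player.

E[P1] = 3.375, E[P2] = 5.625

Work:
E[P1] = p·q·π₁(A,X) + p·(1-q)·π₁(A,Y) + (1-p)·q·π₁(B,X) + (1-p)·(1-q)·π₁(B,Y)
= 0.5·0.75·3 + 0.5·0.25·5 + 0.5·0.75·4 + 0.5·0.25·1
= 3.375

E[P2] = 5.625 (similar calculation)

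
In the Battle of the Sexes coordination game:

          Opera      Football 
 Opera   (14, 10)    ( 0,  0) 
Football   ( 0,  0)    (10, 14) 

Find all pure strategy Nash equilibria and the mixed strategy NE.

Pure NE: (Opera, Opera) and (Football, Football); Mixed NE: p = 0.5833, q = 0.4167

Work:
Check pure NE:
(Opera, Opera): (14, 10) - no unilateral deviation beneficial
(Football, Football): (10, 14) - no unilateral deviation beneficial
Mixed NE: P1 plays Opera with p = 0.5833, P2 plays Opera with q = 0.4167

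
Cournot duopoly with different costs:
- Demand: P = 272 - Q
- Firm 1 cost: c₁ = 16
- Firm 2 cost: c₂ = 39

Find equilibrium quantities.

q₁* = 93.0, q₂* = 70.0

Work:
Reaction: q₁ = (272 - 16 - q₂)/2
Reaction: q₂ = (272 - 39 - q₁)/2
Solve simultaneously:
q₁* = (272 - 2×16 + 39)/3 = 93.0
q₂* = (272 - 2×39 + 16)/3 = 70.0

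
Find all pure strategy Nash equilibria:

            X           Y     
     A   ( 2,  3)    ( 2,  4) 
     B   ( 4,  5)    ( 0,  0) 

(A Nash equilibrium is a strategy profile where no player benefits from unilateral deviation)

Nash equilibrium: (A, Y), (B, X)

Work:
Best responses:
  P1 vs X: payoffs [2, 4] → best response B (payoff 4)
  P1 vs Y: payoffs [2, 0] → best response A (payoff 2)
  P2 vs A: payoffs [3, 4] → best response Y (payoff 4)
  P2 vs B: payoffs [5, 0] → best response X (payoff 5)
Mutual best responses: (A,Y), (B,X) → Nash equilibria.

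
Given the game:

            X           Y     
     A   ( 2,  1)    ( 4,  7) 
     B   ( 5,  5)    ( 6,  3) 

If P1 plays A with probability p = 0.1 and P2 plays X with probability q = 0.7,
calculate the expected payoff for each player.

E[P1] = 5.03, E[P2] = 4.24

Work:
E[P1] = p·q·π₁(A,X) + p·(1-q)·π₁(A,Y) + (1-p)·q·π₁(B,X) + (1-p)·(1-q)·π₁(B,Y)
= 0.1·0.7·2 + 0.1·0.3·4 + 0.9·0.7·5 + 0.9·0.3·6
= 5.03

E[P2] = 4.24 (similar calculation)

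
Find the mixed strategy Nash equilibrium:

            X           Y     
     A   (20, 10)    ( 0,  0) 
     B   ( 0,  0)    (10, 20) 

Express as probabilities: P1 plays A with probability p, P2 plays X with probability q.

p = 0.6667, q = 0.3333

Work:
Find probabilities that make opponent indifferent:
P2 chooses q to make P1 indifferent between A and B
P1 chooses p to make P2 indifferent between X and Y
Mixed NE: P1 plays (A: 0.6667, B: 0.3333), P2 plays (X: 0.3333, Y: 0.6667)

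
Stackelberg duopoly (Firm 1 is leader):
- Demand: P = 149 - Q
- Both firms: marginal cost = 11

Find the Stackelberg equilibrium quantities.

q₁* (leader) = 69.0, q₂* (follower) = 34.5

Work:
Follower's reaction: q₂ = (a - c - q₁)/2
Leader substitutes: π₁ = q₁·(a - q₁ - (a-c-q₁)/2 - c)
FOC: q₁* = (149 - 11)/2 = 69.00
Then: q₂* = (149 - 11 - 69.0)/2 = 34.50
Leader has first-mover advantage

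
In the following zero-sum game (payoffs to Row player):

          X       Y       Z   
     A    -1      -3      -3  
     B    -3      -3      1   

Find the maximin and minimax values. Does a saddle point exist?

Maximin = -3, Minimax = -3, Saddle: True

Work:
Row minimums: [-3, -3] → maximin = -3
Column maximums: [-1, -3, 1] → minimax = -3
Saddle point exists! Game value = -3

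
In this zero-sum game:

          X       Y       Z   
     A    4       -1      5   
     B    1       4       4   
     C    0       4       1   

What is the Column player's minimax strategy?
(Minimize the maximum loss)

Column should play X or Y (all achieve the minimum), value = 4

Work:
Column player minimizes Row's maximum payoff:
Column X: max payoff to Row = 4
Column Y: max payoff to Row = 4
Column Z: max payoff to Row = 5
Minimum is 4, achieved by columns X, Y (tied).
Each of X or Y is a minimax strategy.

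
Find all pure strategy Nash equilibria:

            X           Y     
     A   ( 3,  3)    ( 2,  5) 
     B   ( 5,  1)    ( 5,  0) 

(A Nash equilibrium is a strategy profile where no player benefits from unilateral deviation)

Nash equilibrium: (B, X)

Work:
Best responses:
  P1 vs X: payoffs [3, 5] → best response B (payoff 5)
  P1 vs Y: payoffs [2, 5] → best response B (payoff 5)
  P2 vs A: payoffs [3, 5] → best response Y (payoff 5)
  P2 vs B: payoffs [1, 0] → best response X (payoff 1)
Mutual best responses: (B,X) → Nash equilibria.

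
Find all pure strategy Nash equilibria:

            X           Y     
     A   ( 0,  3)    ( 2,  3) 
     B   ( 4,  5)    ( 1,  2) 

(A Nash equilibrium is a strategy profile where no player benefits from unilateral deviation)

Nash equilibrium: (A, Y), (B, X)

Work:
Best responses:
  P1 vs X: payoffs [0, 4] → best response B (payoff 4)
  P1 vs Y: payoffs [2, 1] → best response A (payoff 2)
  P2 vs A: payoffs [3, 3] → best response X/Y (payoff 3)
  P2 vs B: payoffs [5, 2] → best response X (payoff 5)
Mutual best responses: (A,Y), (B,X) → Nash equilibria.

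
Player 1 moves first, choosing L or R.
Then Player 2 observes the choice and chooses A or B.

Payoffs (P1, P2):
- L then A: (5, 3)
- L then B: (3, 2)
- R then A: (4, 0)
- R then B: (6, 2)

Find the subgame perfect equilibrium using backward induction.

P1 plays R, P2 plays A after L and B after R; Payoff (6, 2)

Work:
Backward induction:
After L: P2 chooses A → P1 gets 5
After R: P2 chooses B → P1 gets 6
P1 chooses R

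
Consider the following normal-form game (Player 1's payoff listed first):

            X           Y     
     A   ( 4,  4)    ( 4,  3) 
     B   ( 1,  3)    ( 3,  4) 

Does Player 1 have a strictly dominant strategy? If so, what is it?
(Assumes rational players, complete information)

Yes, Player 1's strictly dominant strategy is A

Work:
A strategy strictly dominates another if it gives a strictly higher payoff against every opponent action. Compare each pair of P1's strategies column-by-column:
  A vs B: [4 vs 1, 4 vs 3] → A strictly dominates B
  B vs A: [1 vs 4, 3 vs 4] → B does not strictly dominate A (column X: 1 ≤ 4)
A strictly dominates every other strategy → strictly dominant.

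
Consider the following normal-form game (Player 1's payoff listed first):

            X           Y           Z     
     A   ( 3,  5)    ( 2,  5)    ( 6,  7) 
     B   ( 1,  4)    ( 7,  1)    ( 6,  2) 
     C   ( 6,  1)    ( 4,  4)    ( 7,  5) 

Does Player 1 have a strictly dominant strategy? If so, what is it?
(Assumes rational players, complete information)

No strictly dominant strategy exists for Player 1

Work:
A strategy strictly dominates another if it gives a strictly higher payoff against every opponent action. Compare each pair of P1's strategies column-by-column:
  A vs B: [3 vs 1, 2 vs 7, 6 vs 6] → A does not strictly dominate B (column Y: 2 ≤ 7)
  A vs C: [3 vs 6, 2 vs 4, 6 vs 7] → A does not strictly dominate C (column X: 3 ≤ 6)
  B vs A: [1 vs 3, 7 vs 2, 6 vs 6] → B does not strictly dominate A (column X: 1 ≤ 3)
  B vs C: [1 vs 6, 7 vs 4, 6 vs 7] → B does not strictly dominate C (column X: 1 ≤ 6)
  C vs A: [6 vs 3, 4 vs 2, 7 vs 6] → C strictly dominates A
  C vs B: [6 vs 1, 4 vs 7, 7 vs 6] → C does not strictly dominate B (column Y: 4 ≤ 7)
No single strategy strictly dominates all others → no strictly dominant strategy.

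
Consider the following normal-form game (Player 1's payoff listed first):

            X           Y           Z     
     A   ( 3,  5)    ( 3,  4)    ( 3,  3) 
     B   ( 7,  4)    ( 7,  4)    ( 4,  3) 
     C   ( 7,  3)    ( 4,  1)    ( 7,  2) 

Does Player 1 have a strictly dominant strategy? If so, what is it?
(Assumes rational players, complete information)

No strictly dominant strategy exists for Player 1

Work:
A strategy strictly dominates another if it gives a strictly higher payoff against every opponent action. Compare each pair of P1's strategies column-by-column:
  A vs B: [3 vs 7, 3 vs 7, 3 vs 4] → A does not strictly dominate B (column X: 3 ≤ 7)
  A vs C: [3 vs 7, 3 vs 4, 3 vs 7] → A does not strictly dominate C (column X: 3 ≤ 7)
  B vs A: [7 vs 3, 7 vs 3, 4 vs 3] → B strictly dominates A
  B vs C: [7 vs 7, 7 vs 4, 4 vs 7] → B does not strictly dominate C (column X: 7 ≤ 7)
  C vs A: [7 vs 3, 4 vs 3, 7 vs 3] → C strictly dominates A
  C vs B: [7 vs 7, 4 vs 7, 7 vs 4] → C does not strictly dominate B (column X: 7 ≤ 7)
No single strategy strictly dominates all others → no strictly dominant strategy.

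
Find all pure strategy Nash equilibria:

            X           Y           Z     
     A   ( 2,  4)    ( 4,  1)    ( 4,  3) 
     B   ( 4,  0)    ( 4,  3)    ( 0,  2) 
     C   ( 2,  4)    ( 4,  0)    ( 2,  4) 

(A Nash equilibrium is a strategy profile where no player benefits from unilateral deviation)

Nash equilibrium: (B, Y)

Work:
Best responses:
  P1 vs X: payoffs [2, 4, 2] → best response B (payoff 4)
  P1 vs Y: payoffs [4, 4, 4] → best response A/B/C (payoff 4)
  P1 vs Z: payoffs [4, 0, 2] → best response A (payoff 4)
  P2 vs A: payoffs [4, 1, 3] → best response X (payoff 4)
  P2 vs B: payoffs [0, 3, 2] → best response Y (payoff 3)
  P2 vs C: payoffs [4, 0, 4] → best response X/Z (payoff 4)
Mutual best responses: (B,Y) → Nash equilibria.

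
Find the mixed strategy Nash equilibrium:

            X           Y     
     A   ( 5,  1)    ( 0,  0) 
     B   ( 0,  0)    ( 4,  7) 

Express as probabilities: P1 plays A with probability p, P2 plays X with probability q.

p = 0.875, q = 0.4444

Work:
Find probabilities that make opponent indifferent:
P2 chooses q to make P1 indifferent between A and B
P1 chooses p to make P2 indifferent between X and Y
Mixed NE: P1 plays (A: 0.875, B: 0.125), P2 plays (X: 0.4444, Y: 0.5556)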